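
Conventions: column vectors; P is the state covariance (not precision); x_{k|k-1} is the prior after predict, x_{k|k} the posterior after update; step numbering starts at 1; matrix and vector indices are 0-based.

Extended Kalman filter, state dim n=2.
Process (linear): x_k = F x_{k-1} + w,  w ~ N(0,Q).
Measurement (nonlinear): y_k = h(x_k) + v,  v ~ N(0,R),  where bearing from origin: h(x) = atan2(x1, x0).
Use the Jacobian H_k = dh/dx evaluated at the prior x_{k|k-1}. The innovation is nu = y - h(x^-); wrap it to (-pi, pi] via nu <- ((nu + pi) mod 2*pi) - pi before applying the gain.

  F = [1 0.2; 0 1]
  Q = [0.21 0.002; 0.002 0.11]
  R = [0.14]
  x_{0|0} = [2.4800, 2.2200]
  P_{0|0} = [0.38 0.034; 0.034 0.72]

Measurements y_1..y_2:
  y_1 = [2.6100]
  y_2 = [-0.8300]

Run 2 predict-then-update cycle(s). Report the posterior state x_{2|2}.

x_post = [4.1144, 3.3744]

step 1: x^-=[2.9240, 2.2200]  P^-=[0.6324 0.1800; 0.1800 0.8300]  H_jac=[-0.1647 0.2169]  S=[0.1834]  K=[-0.3551; 0.8203]  nu=[1.9606]  x^+=[2.2277, 3.8284]  P^+=[0.6093 0.2334; 0.2334 0.7066]
step 2: x^-=[2.9934, 3.8284]  P^-=[0.9409 0.3767; 0.3767 0.8166]  H_jac=[-0.1621 0.1267]  S=[0.1624]  K=[-0.6453; 0.2614]  nu=[-1.7372]  x^+=[4.1144, 3.3744]  P^+=[0.8733 0.4041; 0.4041 0.8055]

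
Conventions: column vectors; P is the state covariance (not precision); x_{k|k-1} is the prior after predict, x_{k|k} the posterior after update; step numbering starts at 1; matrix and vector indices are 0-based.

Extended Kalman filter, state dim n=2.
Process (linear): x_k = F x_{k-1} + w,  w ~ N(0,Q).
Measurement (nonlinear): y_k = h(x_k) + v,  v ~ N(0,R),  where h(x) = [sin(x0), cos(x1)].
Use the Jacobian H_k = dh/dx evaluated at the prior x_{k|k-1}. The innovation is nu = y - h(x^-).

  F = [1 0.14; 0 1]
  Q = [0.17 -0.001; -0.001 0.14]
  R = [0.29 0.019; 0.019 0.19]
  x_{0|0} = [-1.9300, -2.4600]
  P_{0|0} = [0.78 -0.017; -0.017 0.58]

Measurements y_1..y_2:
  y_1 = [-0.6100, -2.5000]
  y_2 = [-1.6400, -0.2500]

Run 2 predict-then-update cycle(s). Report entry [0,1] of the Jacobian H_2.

H_jac[0,1] = 0.0000

step 1: x^-=[-2.2744, -2.4600]  P^-=[0.9566 0.0632; 0.0632 0.7200]  H_jac=[-0.6470 0.0000; 0.0000 0.6300]  S=[0.6904 -0.0068; -0.0068 0.4758]  K=[-0.8957 0.0710; -0.0499 0.9527]  nu=[0.1525, -1.7234]  x^+=[-2.5333, -4.1095]  P^+=[0.3994 -0.0056; -0.0056 0.2858]
step 2: x^-=[-3.1086, -4.1095]  P^-=[0.5735 0.0334; 0.0334 0.4258]  H_jac=[-0.9995 0.0000; 0.0000 -0.8237]  S=[0.8628 0.0465; 0.0465 0.4789]  K=[-0.6646 0.0071; 0.0008 -0.7324]  nu=[-1.6070, 0.3170]  x^+=[-2.0383, -4.3430]  P^+=[0.1927 0.0137; 0.0137 0.1689]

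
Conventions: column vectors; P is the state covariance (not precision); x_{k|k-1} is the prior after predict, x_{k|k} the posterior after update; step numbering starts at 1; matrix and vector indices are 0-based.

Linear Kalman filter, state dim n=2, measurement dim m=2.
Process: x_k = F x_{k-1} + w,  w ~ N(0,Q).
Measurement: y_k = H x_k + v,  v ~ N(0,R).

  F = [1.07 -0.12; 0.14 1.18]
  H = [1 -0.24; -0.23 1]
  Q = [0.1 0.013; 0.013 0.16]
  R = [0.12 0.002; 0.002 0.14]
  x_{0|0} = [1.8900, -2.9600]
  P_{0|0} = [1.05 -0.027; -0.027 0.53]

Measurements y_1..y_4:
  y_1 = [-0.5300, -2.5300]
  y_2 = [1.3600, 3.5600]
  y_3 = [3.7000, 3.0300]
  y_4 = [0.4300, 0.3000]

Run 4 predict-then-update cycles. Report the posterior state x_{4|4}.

x_post = [1.6632, 1.8238]

step 1: x^-=[2.3775, -3.2282]  P^-=[1.3167 0.0616; 0.0616 0.9096]  S=[1.4595 -0.4541; -0.4541 1.0909]  K=[0.9457 0.1726; 0.1701 0.8916]  nu=[-3.6823, 1.2450]  x^+=[-0.8900, -2.7444]  P^+=[0.1271 0.0553; 0.0553 0.1379]
step 2: x^-=[-0.6230, -3.3629]  P^-=[0.2333 0.0814; 0.0814 0.3727]  S=[0.3357 -0.0552; -0.0552 0.4876]  K=[0.6584 0.1314; 0.0972 0.7370]  nu=[1.1759, 6.7797]  x^+=[1.0423, 1.7480]  P^+=[0.0889 0.0402; 0.0402 0.1126]
step 3: x^-=[0.9055, 2.2085]  P^-=[0.1931 0.0604; 0.0604 0.3318]  S=[0.3032 -0.0583; -0.0583 0.4542]  K=[0.6109 0.1136; 0.0730 0.7093]  nu=[3.3245, 1.0297]  x^+=[3.0534, 3.1815]  P^+=[0.0822 0.0360; 0.0360 0.1077]
step 4: x^-=[2.8854, 4.1817]  P^-=[0.1864 0.0549; 0.0549 0.3235]  S=[0.2986 -0.0605; -0.0605 0.4481]  K=[0.6019 0.1083; 0.0664 0.7027]  nu=[-1.4518, -3.2180]  x^+=[1.6632, 1.8238]  P^+=[0.0808 0.0350; 0.0350 0.1066]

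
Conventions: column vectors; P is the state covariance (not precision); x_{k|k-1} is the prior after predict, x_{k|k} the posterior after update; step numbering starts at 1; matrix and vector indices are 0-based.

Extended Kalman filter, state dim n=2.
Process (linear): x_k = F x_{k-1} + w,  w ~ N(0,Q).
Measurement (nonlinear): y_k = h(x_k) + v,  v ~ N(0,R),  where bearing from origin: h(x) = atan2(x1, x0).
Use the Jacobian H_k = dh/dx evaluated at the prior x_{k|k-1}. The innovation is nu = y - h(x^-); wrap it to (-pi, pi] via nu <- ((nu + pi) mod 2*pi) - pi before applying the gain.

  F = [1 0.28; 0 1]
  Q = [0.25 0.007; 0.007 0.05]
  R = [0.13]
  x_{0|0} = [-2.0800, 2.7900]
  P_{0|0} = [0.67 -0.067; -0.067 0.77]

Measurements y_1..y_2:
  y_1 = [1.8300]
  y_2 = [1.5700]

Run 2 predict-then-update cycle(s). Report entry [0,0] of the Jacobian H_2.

step 1: x^-=[-1.2988, 2.7900]  P^-=[0.9428 0.1556; 0.1556 0.8200]  H_jac=[-0.2946 -0.1371]  S=[0.2398]  K=[-1.2472; -0.6600]  nu=[-0.1765]  x^+=[-1.0787, 2.9065]  P^+=[0.5698 -0.0418; -0.0418 0.7155]
step 2: x^-=[-0.2649, 2.9065]  P^-=[0.8525 0.1655; 0.1655 0.7655]  H_jac=[-0.3412 -0.0311]  S=[0.2335]  K=[-1.2678; -0.3438]  nu=[-0.0917]  x^+=[-0.1487, 2.9380]  P^+=[0.4772 0.0637; 0.0637 0.7379]

H_jac[0,0] = -0.3412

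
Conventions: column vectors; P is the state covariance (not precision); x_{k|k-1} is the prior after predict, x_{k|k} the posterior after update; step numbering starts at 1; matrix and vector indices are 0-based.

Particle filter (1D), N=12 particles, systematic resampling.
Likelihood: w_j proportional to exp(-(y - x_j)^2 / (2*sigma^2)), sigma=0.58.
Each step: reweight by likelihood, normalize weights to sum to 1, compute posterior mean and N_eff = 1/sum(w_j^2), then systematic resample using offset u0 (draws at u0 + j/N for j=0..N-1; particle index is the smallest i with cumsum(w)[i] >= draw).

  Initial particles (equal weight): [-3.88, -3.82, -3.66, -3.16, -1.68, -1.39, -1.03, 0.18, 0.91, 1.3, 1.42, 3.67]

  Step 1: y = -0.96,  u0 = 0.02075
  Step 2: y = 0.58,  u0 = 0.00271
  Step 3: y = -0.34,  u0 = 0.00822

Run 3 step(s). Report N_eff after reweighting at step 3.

N_eff = 11.4420

step 1: w=[0.0000, 0.0000, 0.0000, 0.0003, 0.1955, 0.3209, 0.4194, 0.0612, 0.0023, 0.0002, 0.0001, 0.0000]  mean=-1.1940  Neff=3.1167  idx=[4, 4, 4, 5, 5, 5, 6, 6, 6, 6, 6, 7]
step 2: w=[0.0006, 0.0006, 0.0006, 0.0035, 0.0035, 0.0035, 0.0234, 0.0234, 0.0234, 0.0234, 0.0234, 0.8708]  mean=0.0188  Neff=1.3140  idx=[3, 9, 11, 11, 11, 11, 11, 11, 11, 11, 11, 11]
step 3: w=[0.0263, 0.0668, 0.0907, 0.0907, 0.0907, 0.0907, 0.0907, 0.0907, 0.0907, 0.0907, 0.0907, 0.0907]  mean=0.0578  Neff=11.4420  idx=[0, 1, 2, 3, 4, 5, 6, 7, 8, 9, 10, 11]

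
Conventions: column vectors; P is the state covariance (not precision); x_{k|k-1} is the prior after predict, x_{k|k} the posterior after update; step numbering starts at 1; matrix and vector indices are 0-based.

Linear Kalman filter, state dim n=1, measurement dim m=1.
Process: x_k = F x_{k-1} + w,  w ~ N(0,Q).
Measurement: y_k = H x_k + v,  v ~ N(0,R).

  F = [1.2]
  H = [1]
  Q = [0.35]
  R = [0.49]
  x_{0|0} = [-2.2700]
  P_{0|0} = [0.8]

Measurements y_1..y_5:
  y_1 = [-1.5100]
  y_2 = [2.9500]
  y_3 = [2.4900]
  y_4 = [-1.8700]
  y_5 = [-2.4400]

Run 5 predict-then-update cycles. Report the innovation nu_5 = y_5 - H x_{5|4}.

innov = [-2.1913]

step 1: x^-=[-2.7240]  P^-=[1.5020]  S=[1.9920]  K=[0.7540]  nu=[1.2140]  x^+=[-1.8086]  P^+=[0.3695]
step 2: x^-=[-2.1703]  P^-=[0.8820]  S=[1.3720]  K=[0.6429]  nu=[5.1203]  x^+=[1.1213]  P^+=[0.3150]
step 3: x^-=[1.3456]  P^-=[0.8036]  S=[1.2936]  K=[0.6212]  nu=[1.1444]  x^+=[2.0565]  P^+=[0.3044]
step 4: x^-=[2.4678]  P^-=[0.7883]  S=[1.2783]  K=[0.6167]  nu=[-4.3378]  x^+=[-0.2073]  P^+=[0.3022]
step 5: x^-=[-0.2487]  P^-=[0.7851]  S=[1.2751]  K=[0.6157]  nu=[-2.1913]  x^+=[-1.5979]  P^+=[0.3017]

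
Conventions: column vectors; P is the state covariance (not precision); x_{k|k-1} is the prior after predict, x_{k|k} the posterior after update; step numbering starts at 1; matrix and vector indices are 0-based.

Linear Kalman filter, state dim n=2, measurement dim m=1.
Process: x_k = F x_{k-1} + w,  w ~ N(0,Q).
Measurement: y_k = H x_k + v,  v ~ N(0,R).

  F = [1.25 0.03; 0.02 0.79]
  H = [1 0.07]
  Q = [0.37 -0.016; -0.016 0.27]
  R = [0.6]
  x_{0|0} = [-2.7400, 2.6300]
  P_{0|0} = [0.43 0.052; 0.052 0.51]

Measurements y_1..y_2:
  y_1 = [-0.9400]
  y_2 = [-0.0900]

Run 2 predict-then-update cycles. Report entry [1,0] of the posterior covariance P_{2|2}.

step 1: x^-=[-3.3461, 2.0229]  P^-=[1.0462 0.0582; 0.0582 0.5901]  S=[1.6573]  K=[0.6338; 0.0601]  nu=[2.2645]  x^+=[-1.9110, 2.1589]  P^+=[0.3806 -0.0049; -0.0049 0.5841]
step 2: x^-=[-2.3239, 1.6673]  P^-=[0.9648 0.0026; 0.0026 0.6346]  S=[1.5683]  K=[0.6153; 0.0300]  nu=[2.1172]  x^+=[-1.0212, 1.7307]  P^+=[0.3710 -0.0263; -0.0263 0.6331]

P_post[1,0] = -0.0263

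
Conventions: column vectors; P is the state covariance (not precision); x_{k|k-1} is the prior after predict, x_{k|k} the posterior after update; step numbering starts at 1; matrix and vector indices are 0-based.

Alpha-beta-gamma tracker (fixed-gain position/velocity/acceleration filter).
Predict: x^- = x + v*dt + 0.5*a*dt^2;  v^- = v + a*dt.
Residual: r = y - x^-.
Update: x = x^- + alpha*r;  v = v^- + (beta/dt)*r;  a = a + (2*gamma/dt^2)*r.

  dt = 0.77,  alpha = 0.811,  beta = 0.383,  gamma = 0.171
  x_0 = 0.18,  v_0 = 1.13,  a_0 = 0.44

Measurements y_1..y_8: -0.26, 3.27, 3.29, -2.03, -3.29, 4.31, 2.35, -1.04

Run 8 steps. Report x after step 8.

x_post = -0.1065

step 1: x_pred=1.1805  r=-1.4405  x^+=0.0123  v^+=0.7523  a^+=-0.3909
step 2: x_pred=0.4756  r=2.7944  x^+=2.7419  v^+=1.8412  a^+=1.2209
step 3: x_pred=4.5215  r=-1.2315  x^+=3.5228  v^+=2.1687  a^+=0.5106
step 4: x_pred=5.3440  r=-7.3740  x^+=-0.6363  v^+=-1.1060  a^+=-3.7430
step 5: x_pred=-2.5975  r=-0.6925  x^+=-3.1591  v^+=-4.3325  a^+=-4.1424
step 6: x_pred=-7.7232  r=12.0332  x^+=2.0357  v^+=-1.5368  a^+=2.7986
step 7: x_pred=1.6820  r=0.6680  x^+=2.2238  v^+=0.9504  a^+=3.1840
step 8: x_pred=3.8994  r=-4.9394  x^+=-0.1065  v^+=0.9451  a^+=0.3348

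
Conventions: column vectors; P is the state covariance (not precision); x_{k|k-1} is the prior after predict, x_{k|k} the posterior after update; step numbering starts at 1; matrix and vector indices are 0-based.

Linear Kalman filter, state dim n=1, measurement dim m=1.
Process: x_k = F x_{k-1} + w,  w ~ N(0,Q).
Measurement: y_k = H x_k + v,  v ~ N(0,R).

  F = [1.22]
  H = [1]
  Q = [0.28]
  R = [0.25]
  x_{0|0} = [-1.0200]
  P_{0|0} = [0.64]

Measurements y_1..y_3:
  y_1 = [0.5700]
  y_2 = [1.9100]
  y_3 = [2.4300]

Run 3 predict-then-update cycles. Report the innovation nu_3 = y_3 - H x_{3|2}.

step 1: x^-=[-1.2444]  P^-=[1.2326]  S=[1.4826]  K=[0.8314]  nu=[1.8144]  x^+=[0.2640]  P^+=[0.2078]
step 2: x^-=[0.3221]  P^-=[0.5894]  S=[0.8394]  K=[0.7022]  nu=[1.5879]  x^+=[1.4371]  P^+=[0.1755]
step 3: x^-=[1.7532]  P^-=[0.5413]  S=[0.7913]  K=[0.6841]  nu=[0.6768]  x^+=[2.2162]  P^+=[0.1710]

innov = [0.6768]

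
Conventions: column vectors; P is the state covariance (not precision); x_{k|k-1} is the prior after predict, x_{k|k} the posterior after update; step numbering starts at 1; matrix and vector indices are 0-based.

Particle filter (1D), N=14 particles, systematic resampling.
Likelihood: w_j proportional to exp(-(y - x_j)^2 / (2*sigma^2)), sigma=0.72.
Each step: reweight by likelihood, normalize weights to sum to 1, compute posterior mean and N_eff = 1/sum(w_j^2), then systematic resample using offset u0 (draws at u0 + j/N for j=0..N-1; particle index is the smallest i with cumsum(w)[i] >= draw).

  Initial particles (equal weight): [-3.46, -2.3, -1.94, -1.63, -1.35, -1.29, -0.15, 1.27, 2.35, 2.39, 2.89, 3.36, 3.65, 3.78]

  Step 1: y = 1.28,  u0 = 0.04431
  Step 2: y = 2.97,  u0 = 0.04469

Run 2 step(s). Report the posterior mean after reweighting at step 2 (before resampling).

post_mean = 2.3761

step 1: w=[0.0000, 0.0000, 0.0000, 0.0002, 0.0007, 0.0009, 0.0739, 0.5311, 0.1760, 0.1618, 0.0436, 0.0082, 0.0024, 0.0013]  mean=1.6284  Neff=2.8848  idx=[6, 7, 7, 7, 7, 7, 7, 7, 8, 8, 8, 9, 9, 10]
step 2: w=[0.0000, 0.0125, 0.0125, 0.0125, 0.0125, 0.0125, 0.0125, 0.0125, 0.1397, 0.1397, 0.1397, 0.1463, 0.1463, 0.2011]  mean=2.3761  Neff=6.9992  idx=[4, 8, 8, 9, 9, 10, 10, 11, 11, 12, 12, 13, 13, 13]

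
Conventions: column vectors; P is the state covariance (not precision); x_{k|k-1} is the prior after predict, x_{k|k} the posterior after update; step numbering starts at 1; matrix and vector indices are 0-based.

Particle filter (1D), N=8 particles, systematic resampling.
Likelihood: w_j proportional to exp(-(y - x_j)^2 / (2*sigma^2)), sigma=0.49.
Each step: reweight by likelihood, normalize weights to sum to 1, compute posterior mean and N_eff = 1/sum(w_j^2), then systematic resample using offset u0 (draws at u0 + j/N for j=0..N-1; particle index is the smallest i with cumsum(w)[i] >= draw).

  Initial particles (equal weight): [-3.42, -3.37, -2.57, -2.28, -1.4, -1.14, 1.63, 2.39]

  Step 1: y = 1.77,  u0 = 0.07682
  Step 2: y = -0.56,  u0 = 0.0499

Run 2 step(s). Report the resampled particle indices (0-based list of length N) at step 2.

resampled_idx = [0, 0, 1, 2, 2, 3, 4, 4]

step 1: w=[0.0000, 0.0000, 0.0000, 0.0000, 0.0000, 0.0000, 0.6813, 0.3187]  mean=1.8722  Neff=1.7676  idx=[6, 6, 6, 6, 6, 7, 7, 7]
step 2: w=[0.2000, 0.2000, 0.2000, 0.2000, 0.2000, 0.0001, 0.0001, 0.0001]  mean=1.6301  Neff=5.0018  idx=[0, 0, 1, 2, 2, 3, 4, 4]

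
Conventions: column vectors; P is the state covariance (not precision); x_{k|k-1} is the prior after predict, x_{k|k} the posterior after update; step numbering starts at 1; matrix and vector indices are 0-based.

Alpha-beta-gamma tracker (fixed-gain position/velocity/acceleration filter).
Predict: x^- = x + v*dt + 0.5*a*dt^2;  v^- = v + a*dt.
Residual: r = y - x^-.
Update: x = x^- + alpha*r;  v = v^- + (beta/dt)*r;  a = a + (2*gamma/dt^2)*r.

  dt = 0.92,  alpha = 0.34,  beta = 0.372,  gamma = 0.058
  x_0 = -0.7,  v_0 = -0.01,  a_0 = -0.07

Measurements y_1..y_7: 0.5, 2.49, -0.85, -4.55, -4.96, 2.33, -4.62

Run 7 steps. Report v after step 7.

v_post = -0.7260

step 1: x_pred=-0.7388  r=1.2388  x^+=-0.3176  v^+=0.4265  a^+=0.0998
step 2: x_pred=0.1170  r=2.3730  x^+=0.9238  v^+=1.4778  a^+=0.4250
step 3: x_pred=2.4633  r=-3.3133  x^+=1.3368  v^+=0.5291  a^+=-0.0291
step 4: x_pred=1.8112  r=-6.3612  x^+=-0.3516  v^+=-2.0698  a^+=-0.9009
step 5: x_pred=-2.6371  r=-2.3229  x^+=-3.4269  v^+=-3.8379  a^+=-1.2193
step 6: x_pred=-7.4737  r=9.8037  x^+=-4.1405  v^+=-0.9955  a^+=0.1243
step 7: x_pred=-5.0037  r=0.3837  x^+=-4.8732  v^+=-0.7260  a^+=0.1769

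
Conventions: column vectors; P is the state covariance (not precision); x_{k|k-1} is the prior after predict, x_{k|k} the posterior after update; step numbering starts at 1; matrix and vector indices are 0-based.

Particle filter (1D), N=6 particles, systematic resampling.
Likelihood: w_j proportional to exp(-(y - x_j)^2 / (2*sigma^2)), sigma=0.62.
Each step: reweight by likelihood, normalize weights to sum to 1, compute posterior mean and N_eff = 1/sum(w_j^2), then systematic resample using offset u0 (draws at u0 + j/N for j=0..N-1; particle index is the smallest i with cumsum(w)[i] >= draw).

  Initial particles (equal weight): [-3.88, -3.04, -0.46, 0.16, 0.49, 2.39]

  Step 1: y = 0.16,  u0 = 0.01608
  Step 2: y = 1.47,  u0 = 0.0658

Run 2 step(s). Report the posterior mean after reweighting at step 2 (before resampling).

post_mean = 0.3833

step 1: w=[0.0000, 0.0000, 0.2450, 0.4039, 0.3505, 0.0006]  mean=0.1252  Neff=2.8902  idx=[2, 2, 3, 3, 4, 4]
step 2: w=[0.0098, 0.0098, 0.1335, 0.1335, 0.3567, 0.3567]  mean=0.3833  Neff=3.4443  idx=[2, 3, 4, 4, 5, 5]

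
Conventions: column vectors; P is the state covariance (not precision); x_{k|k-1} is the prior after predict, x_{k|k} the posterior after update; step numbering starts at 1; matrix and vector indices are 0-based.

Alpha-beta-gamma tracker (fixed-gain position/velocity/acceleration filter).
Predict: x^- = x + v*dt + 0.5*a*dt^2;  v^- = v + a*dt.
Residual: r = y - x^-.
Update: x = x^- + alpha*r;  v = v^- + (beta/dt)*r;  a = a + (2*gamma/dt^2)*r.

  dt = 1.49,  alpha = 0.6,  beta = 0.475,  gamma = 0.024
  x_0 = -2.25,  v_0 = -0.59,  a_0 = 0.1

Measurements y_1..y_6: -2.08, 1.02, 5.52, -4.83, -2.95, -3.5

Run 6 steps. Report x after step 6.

x_post = -3.9753

step 1: x_pred=-3.0181  r=0.9381  x^+=-2.4552  v^+=-0.1419  a^+=0.1203
step 2: x_pred=-2.5332  r=3.5532  x^+=-0.4013  v^+=1.1700  a^+=0.1971
step 3: x_pred=1.5608  r=3.9592  x^+=3.9363  v^+=2.7259  a^+=0.2827
step 4: x_pred=8.3117  r=-13.1417  x^+=0.4267  v^+=-1.0424  a^+=-0.0014
step 5: x_pred=-1.1281  r=-1.8219  x^+=-2.2212  v^+=-1.6253  a^+=-0.0408
step 6: x_pred=-4.6883  r=1.1883  x^+=-3.9753  v^+=-1.3073  a^+=-0.0151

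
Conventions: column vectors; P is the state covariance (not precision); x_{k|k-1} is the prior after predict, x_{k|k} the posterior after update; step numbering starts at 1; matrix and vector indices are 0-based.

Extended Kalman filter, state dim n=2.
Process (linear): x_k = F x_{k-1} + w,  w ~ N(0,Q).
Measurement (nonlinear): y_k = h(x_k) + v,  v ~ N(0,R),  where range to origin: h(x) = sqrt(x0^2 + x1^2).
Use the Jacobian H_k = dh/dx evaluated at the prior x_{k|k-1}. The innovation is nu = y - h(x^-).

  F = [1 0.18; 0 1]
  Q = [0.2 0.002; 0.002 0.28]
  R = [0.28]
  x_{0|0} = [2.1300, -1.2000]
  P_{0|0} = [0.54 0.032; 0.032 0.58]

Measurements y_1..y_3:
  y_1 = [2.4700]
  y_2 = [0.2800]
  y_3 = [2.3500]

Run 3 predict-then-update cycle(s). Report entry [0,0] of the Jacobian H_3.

step 1: x^-=[1.9140, -1.2000]  P^-=[0.7703 0.1384; 0.1384 0.8600]  H_jac=[0.8473 -0.5312]  S=[0.9510]  K=[0.6089; -0.3570]  nu=[0.2109]  x^+=[2.0424, -1.2753]  P^+=[0.4177 0.3452; 0.3452 0.7388]
step 2: x^-=[1.8129, -1.2753]  P^-=[0.7659 0.4802; 0.4802 1.0188]  H_jac=[0.8179 -0.5754]  S=[0.6777]  K=[0.5167; -0.2855]  nu=[-1.9365]  x^+=[0.8124, -0.7225]  P^+=[0.5850 0.5801; 0.5801 0.9635]
step 3: x^-=[0.6823, -0.7225]  P^-=[1.0250 0.7555; 0.7555 1.2435]  H_jac=[0.6866 -0.7271]  S=[0.6662]  K=[0.2318; -0.5785]  nu=[1.3562]  x^+=[0.9967, -1.5070]  P^+=[0.9892 0.8449; 0.8449 1.0206]

H_jac[0,0] = 0.6866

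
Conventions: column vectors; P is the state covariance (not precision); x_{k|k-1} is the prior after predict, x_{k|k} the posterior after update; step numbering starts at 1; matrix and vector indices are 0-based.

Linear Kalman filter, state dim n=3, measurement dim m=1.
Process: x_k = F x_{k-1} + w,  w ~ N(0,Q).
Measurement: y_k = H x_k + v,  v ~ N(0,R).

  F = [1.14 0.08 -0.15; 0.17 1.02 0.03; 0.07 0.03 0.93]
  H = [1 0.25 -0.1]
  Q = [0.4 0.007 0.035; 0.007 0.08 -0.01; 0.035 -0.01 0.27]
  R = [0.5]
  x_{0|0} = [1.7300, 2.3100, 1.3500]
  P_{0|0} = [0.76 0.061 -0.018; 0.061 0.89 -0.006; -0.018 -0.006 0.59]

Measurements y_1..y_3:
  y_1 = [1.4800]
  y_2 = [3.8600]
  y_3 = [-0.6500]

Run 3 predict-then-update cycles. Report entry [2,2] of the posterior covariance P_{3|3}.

step 1: x^-=[1.9545, 2.6908, 1.4459]  P^-=[1.4241 0.2968 -0.0014; 0.2968 1.0491 0.0388; -0.0014 0.0388 0.7824]  S=[2.1442]  K=[0.6988; 0.2589; -0.0326]  nu=[-1.0026]  x^+=[1.2539, 2.4312, 1.4786]  P^+=[0.3770 -0.0912 0.0475; -0.0912 0.9053 0.0569; 0.0475 0.0569 0.7801]
step 2: x^-=[1.4021, 2.7374, 1.5358]  P^-=[0.8790 0.0350 0.0086; 0.0350 1.0058 0.0986; 0.0086 0.0986 0.9564]  S=[1.4623]  K=[0.6065; 0.1891; -0.0427]  nu=[1.9271]  x^+=[2.5709, 3.1019, 1.4536]  P^+=[0.3411 -0.1328 0.0464; -0.1328 0.9535 0.1104; 0.0464 0.1104 0.9537]
step 3: x^-=[2.9610, 3.6446, 1.6249]  P^-=[0.8281 -0.0258 -0.0174; -0.0258 1.0440 0.1520; -0.0174 0.1520 1.1090]  S=[1.3874]  K=[0.5935; 0.1586; -0.0651]  nu=[-4.3596]  x^+=[0.3737, 2.9533, 1.9085]  P^+=[0.3394 -0.1564 0.0362; -0.1564 1.0091 0.1663; 0.0362 0.1663 1.1032]

P_post[2,2] = 1.1032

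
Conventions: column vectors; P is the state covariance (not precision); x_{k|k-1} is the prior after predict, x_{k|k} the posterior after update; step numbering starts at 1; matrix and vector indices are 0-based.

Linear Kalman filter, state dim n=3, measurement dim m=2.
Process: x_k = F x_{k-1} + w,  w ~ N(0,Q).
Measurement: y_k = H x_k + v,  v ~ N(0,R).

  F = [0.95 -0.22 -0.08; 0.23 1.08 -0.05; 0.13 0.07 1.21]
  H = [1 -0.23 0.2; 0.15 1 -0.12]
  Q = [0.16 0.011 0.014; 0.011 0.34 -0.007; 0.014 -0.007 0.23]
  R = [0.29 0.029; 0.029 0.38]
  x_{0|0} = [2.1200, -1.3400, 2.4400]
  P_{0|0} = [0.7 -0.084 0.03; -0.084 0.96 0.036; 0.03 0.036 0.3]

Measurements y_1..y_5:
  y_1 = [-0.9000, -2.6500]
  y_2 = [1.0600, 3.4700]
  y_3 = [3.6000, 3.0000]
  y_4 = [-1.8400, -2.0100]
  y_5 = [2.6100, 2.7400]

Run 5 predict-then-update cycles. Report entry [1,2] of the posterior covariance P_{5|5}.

step 1: x^-=[2.1136, -1.0816, 3.1342]  P^-=[0.8720 -0.1496 0.0778; -0.1496 1.4512 0.1103; 0.0778 0.1103 0.6998]  S=[1.3565 -0.3171; -0.3171 1.7868]  K=[0.7052 0.1094; -0.1616 0.7636; 0.1532 0.0484]  nu=[-3.8892, -1.5093]  x^+=[-0.7942, -1.6057, 2.4654]  P^+=[0.2249 0.0209 -0.0620; 0.0209 0.2958 0.1124; -0.0620 0.1124 0.6685]
step 2: x^-=[-0.5985, -2.0401, 2.7674]  P^-=[0.3862 0.0085 -0.1279; 0.0085 0.6983 0.1145; -0.1279 0.1145 1.2138]  S=[0.6961 -0.0570; -0.0570 1.0841]  K=[0.5237 0.1030; -0.1344 0.6255; 0.1239 -0.0399]  nu=[0.6358, 5.9320]  x^+=[0.3453, 1.5851, 2.6094]  P^+=[0.1900 0.0055 -0.1691; 0.0055 0.2519 0.1579; -0.1691 0.1579 1.2009]
step 3: x^-=[-0.2294, 1.6608, 3.3133]  P^-=[0.3803 0.0021 -0.3180; 0.0021 0.6365 0.1058; -0.3180 0.1058 1.9663]  S=[0.6447 -0.0528; -0.0528 1.0400]  K=[0.5002 0.1189; -0.1424 0.5928; 0.0653 -0.1677]  nu=[3.5488, 1.7712]  x^+=[1.7563, 2.2054, 3.2480]  P^+=[0.2105 -0.0106 -0.3223; -0.0106 0.2489 0.2185; -0.3223 0.2185 1.9331]
step 4: x^-=[0.9234, 2.6234, 4.3127]  P^-=[0.4355 0.0001 -0.5779; 0.0001 0.6249 0.0967; -0.5779 0.0967 3.0005]  S=[0.6385 -0.0474; -0.0474 1.0555]  K=[0.5122 0.1506; -0.1521 0.5742; -0.0247 -0.3328]  nu=[-3.0226, -4.2543]  x^+=[-1.2656, 0.6403, 5.8031]  P^+=[0.2514 -0.0286 -0.5251; -0.0286 0.2538 0.2977; -0.5251 0.2977 2.8840]
step 5: x^-=[-1.8074, 0.1103, 6.9020]  P^-=[0.5199 0.0014 -0.9182; 0.0014 0.6223 0.0860; -0.9182 0.0860 4.3426]  S=[0.6406 -0.0368; -0.0368 1.0893]  K=[0.5353 0.1921; -0.1624 0.5565; -0.1389 -0.5306]  nu=[3.0624, 3.7291]  x^+=[0.5484, 1.6880, 4.4980]  P^+=[0.3036 -0.0495 -0.7710; -0.0495 0.2614 0.3935; -0.7710 0.3935 4.0290]

P_post[1,2] = 0.3935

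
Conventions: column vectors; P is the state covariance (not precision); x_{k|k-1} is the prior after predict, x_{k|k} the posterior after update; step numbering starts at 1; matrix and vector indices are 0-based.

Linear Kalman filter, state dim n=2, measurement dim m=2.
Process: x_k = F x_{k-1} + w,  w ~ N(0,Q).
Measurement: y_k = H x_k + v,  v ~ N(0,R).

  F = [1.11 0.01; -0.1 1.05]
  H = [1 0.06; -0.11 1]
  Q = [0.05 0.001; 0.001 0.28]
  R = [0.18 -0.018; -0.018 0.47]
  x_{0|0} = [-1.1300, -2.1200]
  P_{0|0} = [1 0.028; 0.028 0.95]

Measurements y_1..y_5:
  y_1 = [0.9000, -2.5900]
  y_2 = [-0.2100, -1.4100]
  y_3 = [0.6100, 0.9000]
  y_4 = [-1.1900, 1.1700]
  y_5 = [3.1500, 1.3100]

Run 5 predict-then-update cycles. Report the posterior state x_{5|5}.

x_post = [1.2040, 1.1483]

step 1: x^-=[-1.2755, -2.1130]  P^-=[1.2828 -0.0674; -0.0674 1.3315]  S=[1.4595 -0.1462; -0.1462 1.8318]  K=[0.8717 -0.0443; 0.0824 0.7375]  nu=[2.3023, -0.6173]  x^+=[0.7588, -2.3785]  P^+=[0.1588 -0.0190; -0.0190 0.3430]
step 2: x^-=[0.8185, -2.5733]  P^-=[0.2453 -0.0352; -0.0352 0.6638]  S=[0.4235 -0.0401; -0.0401 1.1445]  K=[0.5711 -0.0343; 0.0664 0.5857]  nu=[-0.8741, 1.2533]  x^+=[0.2763, -1.8973]  P^+=[0.1043 -0.0149; -0.0149 0.2724]
step 3: x^-=[0.2877, -2.0198]  P^-=[0.1782 -0.0251; -0.0251 0.5845]  S=[0.3573 -0.0275; -0.0275 1.0622]  K=[0.4923 -0.0294; 0.0705 0.5547]  nu=[0.4434, 2.9515]  x^+=[0.4194, -0.3513]  P^+=[0.0899 -0.0128; -0.0128 0.2580]
step 4: x^-=[0.4620, -0.4108]  P^-=[0.1605 -0.0211; -0.0211 0.5681]  S=[0.3400 -0.0226; -0.0226 1.0447]  K=[0.4665 -0.0271; 0.0744 0.5476]  nu=[-1.6274, 1.6316]  x^+=[-0.3414, 0.3616]  P^+=[0.0852 -0.0117; -0.0117 0.2547]
step 5: x^-=[-0.3753, 0.4138]  P^-=[0.1547 -0.0195; -0.0195 0.5642]  S=[0.3344 -0.0205; -0.0205 1.0403]  K=[0.4575 -0.0260; 0.0765 0.5459]  nu=[3.5005, 0.8549]  x^+=[1.2040, 1.1483]  P^+=[0.0835 -0.0113; -0.0113 0.2539]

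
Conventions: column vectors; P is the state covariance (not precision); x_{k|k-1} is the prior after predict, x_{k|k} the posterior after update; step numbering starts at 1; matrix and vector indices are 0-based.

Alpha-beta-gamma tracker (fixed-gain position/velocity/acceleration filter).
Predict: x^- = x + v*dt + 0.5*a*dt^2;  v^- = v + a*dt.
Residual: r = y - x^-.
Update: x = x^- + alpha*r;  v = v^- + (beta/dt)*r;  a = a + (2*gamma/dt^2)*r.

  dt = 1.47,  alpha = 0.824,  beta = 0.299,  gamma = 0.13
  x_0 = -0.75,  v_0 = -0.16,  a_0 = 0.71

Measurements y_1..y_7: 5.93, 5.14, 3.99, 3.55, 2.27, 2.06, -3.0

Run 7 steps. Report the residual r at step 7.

resid = -0.7166

step 1: x_pred=-0.2181  r=6.1481  x^+=4.8479  v^+=2.1342  a^+=1.4497
step 2: x_pred=9.5516  r=-4.4116  x^+=5.9164  v^+=3.3680  a^+=0.9189
step 3: x_pred=11.8603  r=-7.8703  x^+=5.3752  v^+=3.1180  a^+=-0.0280
step 4: x_pred=9.9284  r=-6.3784  x^+=4.6726  v^+=1.7795  a^+=-0.7955
step 5: x_pred=6.4289  r=-4.1589  x^+=3.0020  v^+=-0.2358  a^+=-1.2959
step 6: x_pred=1.2552  r=0.8048  x^+=1.9184  v^+=-1.9771  a^+=-1.1990
step 7: x_pred=-2.2834  r=-0.7166  x^+=-2.8739  v^+=-3.8854  a^+=-1.2853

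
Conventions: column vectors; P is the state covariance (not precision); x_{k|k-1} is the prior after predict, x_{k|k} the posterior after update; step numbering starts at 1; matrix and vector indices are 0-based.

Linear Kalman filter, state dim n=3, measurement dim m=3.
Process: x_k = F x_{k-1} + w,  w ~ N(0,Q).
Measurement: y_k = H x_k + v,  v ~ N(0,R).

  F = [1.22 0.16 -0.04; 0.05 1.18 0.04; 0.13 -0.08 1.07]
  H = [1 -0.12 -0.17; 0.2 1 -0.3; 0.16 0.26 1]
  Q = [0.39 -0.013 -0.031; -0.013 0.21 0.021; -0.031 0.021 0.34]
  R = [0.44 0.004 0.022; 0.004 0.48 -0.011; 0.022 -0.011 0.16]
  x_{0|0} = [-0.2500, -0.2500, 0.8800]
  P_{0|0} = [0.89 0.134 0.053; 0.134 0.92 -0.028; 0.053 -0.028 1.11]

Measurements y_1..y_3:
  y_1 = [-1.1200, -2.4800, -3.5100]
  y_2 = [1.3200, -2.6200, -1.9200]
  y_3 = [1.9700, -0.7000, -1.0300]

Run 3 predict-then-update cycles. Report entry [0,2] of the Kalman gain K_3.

K[0,2] = 0.1406

step 1: x^-=[-0.3802, -0.2723, 0.9291]  P^-=[1.7875 0.4108 0.1046; 0.4108 1.5084 -0.0247; 0.1046 -0.0247 1.6485]  S=[2.1617 0.6339 0.1854; 0.6339 2.3748 0.0241; 0.1854 0.0241 2.0111]  K=[0.7488 0.1086 0.1770; -0.1162 0.7017 0.2177; -0.0950 -0.1929 0.8359]  nu=[-0.6145, -1.8529, -4.3075]  x^+=[-1.8041, -2.4390, -2.2557]  P^+=[0.3311 -0.0147 -0.0056; -0.0147 0.3200 -0.0563; -0.0056 -0.0563 0.1493]
step 2: x^-=[-2.5010, -3.0584, -2.4530]  P^-=[0.8868 0.0481 -0.0049; 0.0481 0.6496 -0.0741; -0.0049 -0.0741 0.5270]  S=[1.3384 0.1888 0.0730; 0.1888 1.2767 -0.0307; 0.0730 -0.0307 0.7175]  K=[0.6386 0.0869 0.1471; -0.1005 0.5528 0.1767; -0.0809 -0.1536 0.7082]  nu=[3.0370, 0.2027, 1.7284]  x^+=[-0.2898, -2.9461, -1.5059]  P^+=[0.2820 -0.0151 -0.0046; -0.0151 0.2530 -0.0434; -0.0046 -0.0434 0.1252]
step 3: x^-=[-0.7648, -3.5511, -1.4133]  P^-=[0.8114 0.0314 -0.0072; 0.0314 0.5573 -0.0529; -0.0072 -0.0529 0.4962]  S=[1.2666 0.1649 0.0593; 0.1649 1.1596 -0.0322; 0.0593 -0.0322 0.6875]  K=[0.6211 0.0845 0.1406; -0.0965 0.5183 0.1738; -0.0813 -0.1442 0.7004]  nu=[2.0684, 2.5801, 1.4289]  x^+=[0.9388, -2.1653, -0.9527]  P^+=[0.2741 -0.0148 -0.0048; -0.0148 0.2376 -0.0394; -0.0048 -0.0394 0.1229]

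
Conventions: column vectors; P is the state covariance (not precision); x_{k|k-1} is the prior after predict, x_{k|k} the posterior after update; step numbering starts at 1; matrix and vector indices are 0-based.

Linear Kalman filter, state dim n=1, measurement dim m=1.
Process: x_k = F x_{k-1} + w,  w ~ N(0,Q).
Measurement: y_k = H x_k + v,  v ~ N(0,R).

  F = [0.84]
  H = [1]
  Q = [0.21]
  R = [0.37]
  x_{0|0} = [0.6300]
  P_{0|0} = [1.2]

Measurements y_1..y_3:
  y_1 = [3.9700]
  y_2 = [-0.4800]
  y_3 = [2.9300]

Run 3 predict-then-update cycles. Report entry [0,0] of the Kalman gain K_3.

K[0,0] = 0.4834

step 1: x^-=[0.5292]  P^-=[1.0567]  S=[1.4267]  K=[0.7407]  nu=[3.4408]  x^+=[3.0777]  P^+=[0.2740]
step 2: x^-=[2.5852]  P^-=[0.4034]  S=[0.7734]  K=[0.5216]  nu=[-3.0652]  x^+=[0.9865]  P^+=[0.1930]
step 3: x^-=[0.8287]  P^-=[0.3462]  S=[0.7162]  K=[0.4834]  nu=[2.1013]  x^+=[1.8444]  P^+=[0.1788]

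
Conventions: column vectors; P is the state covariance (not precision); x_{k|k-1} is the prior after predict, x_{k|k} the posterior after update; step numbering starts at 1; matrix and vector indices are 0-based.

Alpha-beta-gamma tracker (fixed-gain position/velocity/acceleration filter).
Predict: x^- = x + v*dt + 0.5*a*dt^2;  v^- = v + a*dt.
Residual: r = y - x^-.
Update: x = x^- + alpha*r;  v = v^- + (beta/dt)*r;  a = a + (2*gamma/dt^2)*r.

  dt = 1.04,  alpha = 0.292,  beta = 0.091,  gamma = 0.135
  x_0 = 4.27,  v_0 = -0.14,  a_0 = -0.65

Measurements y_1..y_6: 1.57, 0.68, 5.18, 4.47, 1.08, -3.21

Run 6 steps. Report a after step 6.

step 1: x_pred=3.7729  r=-2.2029  x^+=3.1296  v^+=-1.0088  a^+=-1.1999
step 2: x_pred=1.4316  r=-0.7516  x^+=1.2122  v^+=-2.3224  a^+=-1.3875
step 3: x_pred=-1.9535  r=7.1335  x^+=0.1295  v^+=-3.1413  a^+=0.3932
step 4: x_pred=-2.9248  r=7.3948  x^+=-0.7655  v^+=-2.0853  a^+=2.2392
step 5: x_pred=-1.7233  r=2.8033  x^+=-0.9047  v^+=0.4888  a^+=2.9390
step 6: x_pred=1.1930  r=-4.4030  x^+=-0.0927  v^+=3.1600  a^+=1.8399

a_post = 1.8399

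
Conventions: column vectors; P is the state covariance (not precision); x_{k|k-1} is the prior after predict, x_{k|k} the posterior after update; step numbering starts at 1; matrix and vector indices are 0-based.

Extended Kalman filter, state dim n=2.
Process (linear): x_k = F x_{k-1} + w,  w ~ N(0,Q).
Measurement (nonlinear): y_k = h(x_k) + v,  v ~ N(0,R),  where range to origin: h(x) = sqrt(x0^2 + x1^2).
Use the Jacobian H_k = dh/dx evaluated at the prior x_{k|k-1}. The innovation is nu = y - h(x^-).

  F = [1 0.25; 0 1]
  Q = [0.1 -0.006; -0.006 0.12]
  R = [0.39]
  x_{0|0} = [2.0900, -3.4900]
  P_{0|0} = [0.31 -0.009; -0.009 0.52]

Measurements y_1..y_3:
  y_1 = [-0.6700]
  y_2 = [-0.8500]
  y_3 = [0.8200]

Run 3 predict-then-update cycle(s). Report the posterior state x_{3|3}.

x_post = [-0.3104, -0.6175]

step 1: x^-=[1.2175, -3.4900]  P^-=[0.4380 0.1150; 0.1150 0.6400]  H_jac=[0.3294 -0.9442]  S=[0.9366]  K=[0.0381; -0.6048]  nu=[-4.3663]  x^+=[1.0511, -0.8494]  P^+=[0.4366 0.1366; 0.1366 0.2975]
step 2: x^-=[0.8388, -0.8494]  P^-=[0.6235 0.2049; 0.2049 0.4175]  H_jac=[0.7026 -0.7115]  S=[0.7043]  K=[0.4150; -0.2173]  nu=[-2.0437]  x^+=[-0.0094, -0.4053]  P^+=[0.5022 0.2685; 0.2685 0.3842]
step 3: x^-=[-0.1108, -0.4053]  P^-=[0.7605 0.3585; 0.3585 0.5042]  H_jac=[-0.2636 -0.9646]  S=[1.0943]  K=[-0.4992; -0.5308]  nu=[0.3998]  x^+=[-0.3104, -0.6175]  P^+=[0.4877 0.0685; 0.0685 0.1959]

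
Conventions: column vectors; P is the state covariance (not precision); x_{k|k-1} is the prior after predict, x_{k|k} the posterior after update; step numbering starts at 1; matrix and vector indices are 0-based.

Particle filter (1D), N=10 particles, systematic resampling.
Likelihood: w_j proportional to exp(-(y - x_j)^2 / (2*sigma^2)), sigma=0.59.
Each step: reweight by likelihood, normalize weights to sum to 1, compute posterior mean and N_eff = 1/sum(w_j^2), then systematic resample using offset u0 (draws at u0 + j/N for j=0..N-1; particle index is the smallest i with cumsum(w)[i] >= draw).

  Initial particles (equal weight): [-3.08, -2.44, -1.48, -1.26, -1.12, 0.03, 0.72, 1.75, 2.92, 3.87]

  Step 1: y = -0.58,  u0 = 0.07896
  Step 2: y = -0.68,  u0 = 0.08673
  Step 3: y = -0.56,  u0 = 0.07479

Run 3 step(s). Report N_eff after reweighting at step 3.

N_eff = 9.8703

step 1: w=[0.0001, 0.0032, 0.1442, 0.2376, 0.3036, 0.2705, 0.0407, 0.0002, 0.0000, 0.0000]  mean=-0.8230  Neff=4.0947  idx=[2, 3, 3, 3, 4, 4, 4, 5, 5, 6]
step 2: w=[0.0719, 0.1111, 0.1111, 0.1111, 0.1364, 0.1364, 0.1364, 0.0873, 0.0873, 0.0108]  mean=-0.9718  Neff=8.8165  idx=[1, 2, 2, 3, 4, 5, 6, 6, 7, 8]
step 3: w=[0.0862, 0.0862, 0.0862, 0.0862, 0.1110, 0.1110, 0.1110, 0.1110, 0.1056, 0.1056]  mean=-0.9253  Neff=9.8703  idx=[0, 2, 3, 4, 5, 6, 6, 7, 8, 9]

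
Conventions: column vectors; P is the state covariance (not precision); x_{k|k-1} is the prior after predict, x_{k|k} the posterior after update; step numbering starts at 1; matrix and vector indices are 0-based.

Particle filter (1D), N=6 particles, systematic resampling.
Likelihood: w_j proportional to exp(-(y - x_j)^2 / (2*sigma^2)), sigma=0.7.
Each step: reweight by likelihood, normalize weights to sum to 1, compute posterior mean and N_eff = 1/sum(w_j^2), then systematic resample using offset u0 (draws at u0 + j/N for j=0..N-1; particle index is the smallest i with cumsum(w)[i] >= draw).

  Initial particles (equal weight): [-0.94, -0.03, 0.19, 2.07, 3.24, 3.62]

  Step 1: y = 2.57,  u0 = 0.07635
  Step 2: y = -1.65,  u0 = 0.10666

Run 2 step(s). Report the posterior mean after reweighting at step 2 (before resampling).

post_mean = 2.0700

step 1: w=[0.0000, 0.0006, 0.0018, 0.4463, 0.3643, 0.1870]  mean=2.7815  Neff=2.7255  idx=[3, 3, 3, 4, 4, 5]
step 2: w=[0.3333, 0.3333, 0.3333, 0.0000, 0.0000, 0.0000]  mean=2.0700  Neff=3.0001  idx=[0, 0, 1, 1, 2, 2]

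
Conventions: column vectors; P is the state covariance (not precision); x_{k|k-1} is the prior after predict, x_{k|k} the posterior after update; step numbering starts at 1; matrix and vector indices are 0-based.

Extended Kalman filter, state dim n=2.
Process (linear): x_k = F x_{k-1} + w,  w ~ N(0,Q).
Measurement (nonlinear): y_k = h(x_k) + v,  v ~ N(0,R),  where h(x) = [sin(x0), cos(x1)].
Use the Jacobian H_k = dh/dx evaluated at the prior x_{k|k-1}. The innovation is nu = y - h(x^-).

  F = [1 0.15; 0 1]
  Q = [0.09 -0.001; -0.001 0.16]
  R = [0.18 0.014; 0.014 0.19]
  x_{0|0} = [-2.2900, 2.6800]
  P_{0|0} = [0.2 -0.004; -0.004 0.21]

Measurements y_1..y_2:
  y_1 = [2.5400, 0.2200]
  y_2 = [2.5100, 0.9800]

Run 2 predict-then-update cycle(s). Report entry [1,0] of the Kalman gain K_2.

K[1,0] = -0.0211

step 1: x^-=[-1.8880, 2.6800]  P^-=[0.2935 0.0265; 0.0265 0.3700]  H_jac=[-0.3119 0.0000; 0.0000 -0.4454]  S=[0.2086 0.0177; 0.0177 0.2634]  K=[-0.4377 -0.0154; 0.0135 -0.6265]  nu=[3.4901, 1.1153]  x^+=[-3.4328, 2.0283]  P^+=[0.2533 0.0203; 0.0203 0.2669]
step 2: x^-=[-3.1285, 2.0283]  P^-=[0.3554 0.0594; 0.0594 0.4269]  H_jac=[-0.9999 0.0000; 0.0000 -0.8972]  S=[0.5353 0.0673; 0.0673 0.5336]  K=[-0.6617 -0.0164; -0.0211 -0.7151]  nu=[2.5231, 1.4217]  x^+=[-4.8215, 0.9586]  P^+=[0.1194 0.0138; 0.0138 0.1518]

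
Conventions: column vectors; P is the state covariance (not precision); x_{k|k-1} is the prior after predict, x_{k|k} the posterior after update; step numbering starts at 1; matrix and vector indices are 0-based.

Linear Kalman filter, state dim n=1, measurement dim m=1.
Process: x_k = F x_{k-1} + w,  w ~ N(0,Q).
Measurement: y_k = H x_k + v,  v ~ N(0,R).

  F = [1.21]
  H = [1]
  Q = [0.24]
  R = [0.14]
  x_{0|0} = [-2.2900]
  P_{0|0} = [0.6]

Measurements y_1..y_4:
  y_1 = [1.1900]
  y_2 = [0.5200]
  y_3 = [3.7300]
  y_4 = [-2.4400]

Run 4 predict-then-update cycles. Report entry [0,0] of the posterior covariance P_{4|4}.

P_post[0,0] = 0.1031

step 1: x^-=[-2.7709]  P^-=[1.1185]  S=[1.2585]  K=[0.8888]  nu=[3.9609]  x^+=[0.7494]  P^+=[0.1244]
step 2: x^-=[0.9067]  P^-=[0.4222]  S=[0.5622]  K=[0.7510]  nu=[-0.3867]  x^+=[0.6163]  P^+=[0.1051]
step 3: x^-=[0.7457]  P^-=[0.3939]  S=[0.5339]  K=[0.7378]  nu=[2.9843]  x^+=[2.9475]  P^+=[0.1033]
step 4: x^-=[3.5665]  P^-=[0.3912]  S=[0.5312]  K=[0.7365]  nu=[-6.0065]  x^+=[-0.8571]  P^+=[0.1031]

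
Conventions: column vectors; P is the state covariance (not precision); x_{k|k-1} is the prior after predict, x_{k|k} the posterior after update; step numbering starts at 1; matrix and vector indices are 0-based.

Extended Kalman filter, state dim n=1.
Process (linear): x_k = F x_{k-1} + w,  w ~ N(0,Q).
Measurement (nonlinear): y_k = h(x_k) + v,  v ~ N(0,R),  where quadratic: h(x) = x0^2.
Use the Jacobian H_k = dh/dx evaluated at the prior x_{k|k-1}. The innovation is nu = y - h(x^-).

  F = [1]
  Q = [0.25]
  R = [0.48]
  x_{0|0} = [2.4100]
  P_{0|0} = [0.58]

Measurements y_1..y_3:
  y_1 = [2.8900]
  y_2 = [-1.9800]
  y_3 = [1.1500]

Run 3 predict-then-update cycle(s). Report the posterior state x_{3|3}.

step 1: x^-=[2.4100]  P^-=[0.8300]  H_jac=[4.8200]  S=[19.7629]  K=[0.2024]  nu=[-2.9181]  x^+=[1.8193]  P^+=[0.0202]
step 2: x^-=[1.8193]  P^-=[0.2702]  H_jac=[3.6386]  S=[4.0567]  K=[0.2423]  nu=[-5.2898]  x^+=[0.5375]  P^+=[0.0320]
step 3: x^-=[0.5375]  P^-=[0.2820]  H_jac=[1.0750]  S=[0.8058]  K=[0.3761]  nu=[0.8611]  x^+=[0.8614]  P^+=[0.1680]

x_post = [0.8614]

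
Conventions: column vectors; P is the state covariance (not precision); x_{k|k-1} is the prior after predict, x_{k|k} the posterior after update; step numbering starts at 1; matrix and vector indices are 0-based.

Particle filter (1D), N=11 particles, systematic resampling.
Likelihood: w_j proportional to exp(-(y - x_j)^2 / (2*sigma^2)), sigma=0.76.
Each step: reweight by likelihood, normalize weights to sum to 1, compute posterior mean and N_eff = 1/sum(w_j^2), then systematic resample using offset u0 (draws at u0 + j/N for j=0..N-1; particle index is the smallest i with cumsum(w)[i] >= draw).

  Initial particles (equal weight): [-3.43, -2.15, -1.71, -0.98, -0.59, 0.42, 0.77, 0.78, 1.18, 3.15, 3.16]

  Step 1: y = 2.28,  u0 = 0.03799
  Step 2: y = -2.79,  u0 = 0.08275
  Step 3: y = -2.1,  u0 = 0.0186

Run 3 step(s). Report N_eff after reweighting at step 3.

step 1: w=[0.0000, 0.0000, 0.0000, 0.0001, 0.0005, 0.0292, 0.0810, 0.0832, 0.2047, 0.3030, 0.2984]  mean=2.2780  Neff=4.2182  idx=[6, 7, 8, 8, 9, 9, 9, 9, 10, 10, 10]
step 2: w=[0.4812, 0.4524, 0.0332, 0.0332, 0.0000, 0.0000, 0.0000, 0.0000, 0.0000, 0.0000, 0.0000]  mean=0.8018  Neff=2.2812  idx=[0, 0, 0, 0, 0, 1, 1, 1, 1, 1, 3]
step 3: w=[0.1013, 0.1013, 0.1013, 0.1013, 0.1013, 0.0964, 0.0964, 0.0964, 0.0964, 0.0964, 0.0114]  mean=0.7795  Neff=10.2125  idx=[0, 1, 1, 2, 3, 4, 5, 6, 7, 8, 9]

N_eff = 10.2125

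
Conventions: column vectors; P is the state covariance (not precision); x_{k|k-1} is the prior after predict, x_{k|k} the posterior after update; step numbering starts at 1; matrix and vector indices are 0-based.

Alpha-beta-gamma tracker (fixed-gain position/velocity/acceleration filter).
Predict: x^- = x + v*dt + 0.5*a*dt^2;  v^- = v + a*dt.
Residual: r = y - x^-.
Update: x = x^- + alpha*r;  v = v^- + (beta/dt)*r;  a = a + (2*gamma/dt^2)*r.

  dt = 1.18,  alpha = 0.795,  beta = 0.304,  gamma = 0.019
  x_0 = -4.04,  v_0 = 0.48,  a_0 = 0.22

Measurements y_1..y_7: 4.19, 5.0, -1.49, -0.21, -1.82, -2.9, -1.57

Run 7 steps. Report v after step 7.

step 1: x_pred=-3.3204  r=7.5104  x^+=2.6504  v^+=2.6745  a^+=0.4250
step 2: x_pred=6.1021  r=-1.1021  x^+=5.2259  v^+=2.8920  a^+=0.3949
step 3: x_pred=8.9134  r=-10.4034  x^+=0.6427  v^+=0.6778  a^+=0.1110
step 4: x_pred=1.5197  r=-1.7297  x^+=0.1446  v^+=0.3631  a^+=0.0638
step 5: x_pred=0.6174  r=-2.4374  x^+=-1.3203  v^+=-0.1896  a^+=-0.0028
step 6: x_pred=-1.5460  r=-1.3540  x^+=-2.6224  v^+=-0.5417  a^+=-0.0397
step 7: x_pred=-3.2893  r=1.7193  x^+=-1.9225  v^+=-0.1456  a^+=0.0072

v_post = -0.1456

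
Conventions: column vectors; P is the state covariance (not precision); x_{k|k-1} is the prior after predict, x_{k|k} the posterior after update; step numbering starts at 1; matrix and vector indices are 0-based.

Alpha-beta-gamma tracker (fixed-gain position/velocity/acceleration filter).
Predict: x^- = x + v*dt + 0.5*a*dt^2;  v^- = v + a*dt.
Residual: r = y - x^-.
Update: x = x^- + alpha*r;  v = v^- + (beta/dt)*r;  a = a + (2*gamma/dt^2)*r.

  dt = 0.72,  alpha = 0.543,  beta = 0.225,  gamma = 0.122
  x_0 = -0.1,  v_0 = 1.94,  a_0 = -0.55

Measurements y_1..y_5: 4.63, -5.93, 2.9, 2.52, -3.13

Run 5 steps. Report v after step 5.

step 1: x_pred=1.1542  r=3.4758  x^+=3.0416  v^+=2.6302  a^+=1.0860
step 2: x_pred=5.2168  r=-11.1468  x^+=-0.8359  v^+=-0.0713  a^+=-4.1606
step 3: x_pred=-1.9657  r=4.8657  x^+=0.6764  v^+=-1.5464  a^+=-1.8704
step 4: x_pred=-0.9218  r=3.4418  x^+=0.9471  v^+=-1.8175  a^+=-0.2504
step 5: x_pred=-0.4264  r=-2.7036  x^+=-1.8945  v^+=-2.8427  a^+=-1.5229

v_post = -2.8427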